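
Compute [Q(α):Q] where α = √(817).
[Q(α):Q] = 2

[Q(α):Q] equals the degree of the minimal polynomial of α. Here α^2 = 817 and x^2 - 817 is irreducible (d = 817 is squarefree, ≠ 1, hence not a square), so deg(m_α) = 2. Thus [Q(α):Q] = 2.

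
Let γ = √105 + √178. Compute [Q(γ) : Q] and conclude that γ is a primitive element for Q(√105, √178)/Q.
[Q(γ) : Q] = 4 (equivalently, Q(γ) = Q(√105, √178))

Obviously Q(γ) ⊆ Q(√105, √178), and [Q(√105, √178):Q] = 4 (since 105, 178 are distinct squarefree integers > 1 with 18690 not a perfect square). To show equality we compute the minimal polynomial of γ. From γ = √105 + √178: γ^2 = 105 + 2√(18690) + 178 = 283 + 2√(18690), so γ^2 - 283 = 2√(18690); squaring, (γ^2 - 283)^2 = 4·18690, i.e. γ^4 - 566γ^2 + 80089 - 74760 = 0, i.e. γ^4 - 566γ^2 + 5329 = 0. So γ is a root of x^4 - 566x^2 + 5329. This polynomial is irreducible over Q: it has no rational root (each ±√105 ± √178 is irrational), and any factorization into two quadratics over Q would force √(18690) ∈ Q (pairing opposite roots) or √105, √178 ∈ Q (other pairings), all impossible. Hence [Q(γ):Q] = 4 = [Q(√105, √178):Q], so Q(γ) = Q(√105, √178).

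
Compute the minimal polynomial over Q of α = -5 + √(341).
m_α(x) = x^2 + 10x - 316

From α + 5 = √(341), squaring gives (α + 5)^2 = 341, i.e. α^2 + 10α + 25 = 341, so α^2 + 10α - 316 = 0. The discriminant of x^2 + 10x - 316 is (10)^2 - 4·(-316) = 100 + 1264 = 1364, and 4·(341) is not a perfect square in Q since 341 is squarefree and ≠ 1. Hence x^2 + 10x - 316 is irreducible over Q and is the minimal polynomial of α.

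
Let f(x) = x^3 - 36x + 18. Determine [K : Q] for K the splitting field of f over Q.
[K : Q] = 6

By the rational root test, any rational root of the monic integer polynomial f(x) = x^3 - 36x + 18 must be an integer dividing the constant term 18, i.e. one of ±{1, 2, 3, 6, 9, 18}. Evaluating: f(1) = -17, f(-1) = 53, f(2) = -46, f(-2) = 82, f(3) = -63, f(-3) = 99, f(6) = 18, f(-6) = 18, f(9) = 423, f(-9) = -387, f(18) = 5202, f(-18) = -5166; none is 0, so f has no rational root and is therefore irreducible over Q (a cubic with no linear factor over a field is irreducible). For an irreducible cubic, the Galois group is A_3 or S_3 according as the discriminant disc(f) = -4a^3 - 27b^2 = -4·(-36)^3 - 27·(18)^2 = 177876 is or is not a square in Q. Here disc(f) = 177876 is not a perfect square in Q, so the Galois group of f over Q is not contained in A_3 and must be all of S_3. The splitting field has degree |S_3| = 6 over Q, so [K : Q] = 6.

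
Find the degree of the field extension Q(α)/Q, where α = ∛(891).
[Q(α):Q] = 3

The minimal polynomial of α is x^3 - 891, irreducible over Q since 891 is not a perfect cube (so x^3 - 891 has no rational root). Hence [Q(α):Q] = deg(m_α) = 3.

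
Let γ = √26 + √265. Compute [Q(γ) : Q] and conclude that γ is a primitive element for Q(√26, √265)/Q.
[Q(γ) : Q] = 4 (equivalently, Q(γ) = Q(√26, √265))

Obviously Q(γ) ⊆ Q(√26, √265), and [Q(√26, √265):Q] = 4 (since 26, 265 are distinct squarefree integers > 1 with 6890 not a perfect square). To show equality we compute the minimal polynomial of γ. From γ = √26 + √265: γ^2 = 26 + 2√(6890) + 265 = 291 + 2√(6890), so γ^2 - 291 = 2√(6890); squaring, (γ^2 - 291)^2 = 4·6890, i.e. γ^4 - 582γ^2 + 84681 - 27560 = 0, i.e. γ^4 - 582γ^2 + 57121 = 0. So γ is a root of x^4 - 582x^2 + 57121. This polynomial is irreducible over Q: it has no rational root (each ±√26 ± √265 is irrational), and any factorization into two quadratics over Q would force √(6890) ∈ Q (pairing opposite roots) or √26, √265 ∈ Q (other pairings), all impossible. Hence [Q(γ):Q] = 4 = [Q(√26, √265):Q], so Q(γ) = Q(√26, √265).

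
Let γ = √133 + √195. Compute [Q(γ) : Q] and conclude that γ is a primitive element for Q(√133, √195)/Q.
[Q(γ) : Q] = 4 (equivalently, Q(γ) = Q(√133, √195))

Obviously Q(γ) ⊆ Q(√133, √195), and [Q(√133, √195):Q] = 4 (since 133, 195 are distinct squarefree integers > 1 with 25935 not a perfect square). To show equality we compute the minimal polynomial of γ. From γ = √133 + √195: γ^2 = 133 + 2√(25935) + 195 = 328 + 2√(25935), so γ^2 - 328 = 2√(25935); squaring, (γ^2 - 328)^2 = 4·25935, i.e. γ^4 - 656γ^2 + 107584 - 103740 = 0, i.e. γ^4 - 656γ^2 + 3844 = 0. So γ is a root of x^4 - 656x^2 + 3844. This polynomial is irreducible over Q: it has no rational root (each ±√133 ± √195 is irrational), and any factorization into two quadratics over Q would force √(25935) ∈ Q (pairing opposite roots) or √133, √195 ∈ Q (other pairings), all impossible. Hence [Q(γ):Q] = 4 = [Q(√133, √195):Q], so Q(γ) = Q(√133, √195).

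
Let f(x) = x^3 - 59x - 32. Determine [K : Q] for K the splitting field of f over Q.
[K : Q] = 6

By the rational root test, any rational root of the monic integer polynomial f(x) = x^3 - 59x - 32 must be an integer dividing the constant term -32, i.e. one of ±{1, 2, 4, 8, 16, 32}. Evaluating: f(1) = -90, f(-1) = 26, f(2) = -142, f(-2) = 78, f(4) = -204, f(-4) = 140, f(8) = 8, f(-8) = -72, f(16) = 3120, f(-16) = -3184, f(32) = 30848, f(-32) = -30912; none is 0, so f has no rational root and is therefore irreducible over Q (a cubic with no linear factor over a field is irreducible). For an irreducible cubic, the Galois group is A_3 or S_3 according as the discriminant disc(f) = -4a^3 - 27b^2 = -4·(-59)^3 - 27·(-32)^2 = 793868 is or is not a square in Q. Here disc(f) = 793868 is not a perfect square in Q, so the Galois group of f over Q is not contained in A_3 and must be all of S_3. The splitting field has degree |S_3| = 6 over Q, so [K : Q] = 6.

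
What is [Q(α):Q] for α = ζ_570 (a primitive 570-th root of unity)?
[Q(α):Q] = 144

The minimal polynomial of ζ_570 over Q is the 570-th cyclotomic polynomial Φ_570(x), which is irreducible over Q and has degree φ(570) = 144. Hence [Q(α):Q] = φ(570) = 144.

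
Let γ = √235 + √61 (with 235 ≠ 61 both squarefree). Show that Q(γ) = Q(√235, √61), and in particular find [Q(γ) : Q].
[Q(γ) : Q] = 4 (equivalently, Q(γ) = Q(√235, √61))

Obviously Q(γ) ⊆ Q(√235, √61), and [Q(√235, √61):Q] = 4 (since 235, 61 are distinct squarefree integers > 1 with 14335 not a perfect square). To show equality we compute the minimal polynomial of γ. From γ = √235 + √61: γ^2 = 235 + 2√(14335) + 61 = 296 + 2√(14335), so γ^2 - 296 = 2√(14335); squaring, (γ^2 - 296)^2 = 4·14335, i.e. γ^4 - 592γ^2 + 87616 - 57340 = 0, i.e. γ^4 - 592γ^2 + 30276 = 0. So γ is a root of x^4 - 592x^2 + 30276. This polynomial is irreducible over Q: it has no rational root (each ±√235 ± √61 is irrational), and any factorization into two quadratics over Q would force √(14335) ∈ Q (pairing opposite roots) or √235, √61 ∈ Q (other pairings), all impossible. Hence [Q(γ):Q] = 4 = [Q(√235, √61):Q], so Q(γ) = Q(√235, √61).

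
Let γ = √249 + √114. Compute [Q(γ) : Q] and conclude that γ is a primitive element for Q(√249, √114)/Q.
[Q(γ) : Q] = 4 (equivalently, Q(γ) = Q(√249, √114))

Obviously Q(γ) ⊆ Q(√249, √114), and [Q(√249, √114):Q] = 4 (since 249, 114 are distinct squarefree integers > 1 with 28386 not a perfect square). To show equality we compute the minimal polynomial of γ. From γ = √249 + √114: γ^2 = 249 + 2√(28386) + 114 = 363 + 2√(28386), so γ^2 - 363 = 2√(28386); squaring, (γ^2 - 363)^2 = 4·28386, i.e. γ^4 - 726γ^2 + 131769 - 113544 = 0, i.e. γ^4 - 726γ^2 + 18225 = 0. So γ is a root of x^4 - 726x^2 + 18225. This polynomial is irreducible over Q: it has no rational root (each ±√249 ± √114 is irrational), and any factorization into two quadratics over Q would force √(28386) ∈ Q (pairing opposite roots) or √249, √114 ∈ Q (other pairings), all impossible. Hence [Q(γ):Q] = 4 = [Q(√249, √114):Q], so Q(γ) = Q(√249, √114).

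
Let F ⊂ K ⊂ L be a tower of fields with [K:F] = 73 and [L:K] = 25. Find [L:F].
[L:F] = 1825

The tower law says that for any tower of field extensions F ⊂ K ⊂ L with finite degrees, [L:F] = [L:K] · [K:F]. Here this gives [L:F] = 25 · 73 = 1825.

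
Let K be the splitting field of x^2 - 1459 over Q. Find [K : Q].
[K : Q] = 2

f(x) = x^2 - 1459 factors as (x - √1459)(x + √1459). The splitting field is K = Q(√1459). Since 1459 is squarefree and > 1, it is not a perfect square, so x^2 - 1459 is irreducible over Q and [Q(√1459) : Q] = 2. Hence [K : Q] = 2.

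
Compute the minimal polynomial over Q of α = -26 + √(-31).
m_α(x) = x^2 + 52x + 707

From α + 26 = √(-31), squaring gives (α + 26)^2 = -31, i.e. α^2 + 52α + 676 = -31, so α^2 + 52α + 707 = 0. The discriminant of x^2 + 52x + 707 is (52)^2 - 4·(707) = 2704 - 2828 = -124, and 4·(-31) is not a perfect square in Q since -31 is squarefree and ≠ 1. Hence x^2 + 52x + 707 is irreducible over Q and is the minimal polynomial of α.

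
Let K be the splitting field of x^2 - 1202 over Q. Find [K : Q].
[K : Q] = 2

f(x) = x^2 - 1202 factors as (x - √1202)(x + √1202). The splitting field is K = Q(√1202). Since 1202 is squarefree and > 1, it is not a perfect square, so x^2 - 1202 is irreducible over Q and [Q(√1202) : Q] = 2. Hence [K : Q] = 2.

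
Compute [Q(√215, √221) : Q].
[Q(√215, √221) : Q] = 4

[Q(√215):Q] = 2 (min poly x^2 - 215, irreducible since 215 is squarefree > 1). For the top step, suppose √221 ∈ Q(√215), say √221 = c + d√215 with c, d ∈ Q. Squaring: 221 = c^2 + 215d^2 + 2cd√215. Since √215 ∉ Q this forces 2cd = 0. If d = 0 then √221 = c ∈ Q, contradicting 221 squarefree > 1. If c = 0 then 221 = 215d^2, so 215·221 = (215d)^2 is a perfect square in Q — but 215·221 = 47515 is not a perfect square (since 215 and 221 are distinct squarefree integers). Contradiction. Hence √221 ∉ Q(√215), so x^2 - 221 stays irreducible over Q(√215) and [Q(√215, √221) : Q(√215)] = 2. By the tower law, [Q(√215, √221) : Q] = 2 · 2 = 4.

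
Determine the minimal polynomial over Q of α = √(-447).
m_α(x) = x^2 + 447

α satisfies α^2 + 447 = 0, so x^2 + 447 annihilates α. Since d = -447 is squarefree and ≠ 1, it is not a perfect square in Q, so x^2 + 447 has no rational root and is therefore irreducible over Q (a degree-2 polynomial over a field is irreducible iff it has no root). Hence m_α(x) = x^2 + 447.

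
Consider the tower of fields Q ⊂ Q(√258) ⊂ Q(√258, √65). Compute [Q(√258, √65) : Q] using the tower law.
[Q(√258, √65) : Q] = 4

[Q(√258):Q] = 2 (min poly x^2 - 258, irreducible since 258 is squarefree > 1). For the top step, suppose √65 ∈ Q(√258), say √65 = c + d√258 with c, d ∈ Q. Squaring: 65 = c^2 + 258d^2 + 2cd√258. Since √258 ∉ Q this forces 2cd = 0. If d = 0 then √65 = c ∈ Q, contradicting 65 squarefree > 1. If c = 0 then 65 = 258d^2, so 258·65 = (258d)^2 is a perfect square in Q — but 258·65 = 16770 is not a perfect square (since 258 and 65 are distinct squarefree integers). Contradiction. Hence √65 ∉ Q(√258), so x^2 - 65 stays irreducible over Q(√258) and [Q(√258, √65) : Q(√258)] = 2. By the tower law, [Q(√258, √65) : Q] = 2 · 2 = 4.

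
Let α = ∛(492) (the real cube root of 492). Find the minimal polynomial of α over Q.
m_α(x) = x^3 - 492

α satisfies α^3 = 492, so x^3 - 492 annihilates α. By the rational root test, a rational root p/q (in lowest terms) of x^3 - 492 would satisfy p^3 = 492 q^3, forcing q = 1 and p^3 = 492; but 492 is not a perfect cube, contradiction. A monic cubic over Q with no rational root is irreducible (any nontrivial factorization would include a linear factor). Hence x^3 - 492 is the minimal polynomial of α, and in particular [Q(α):Q] = 3.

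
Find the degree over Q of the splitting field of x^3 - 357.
[K : Q] = 6

The roots of x^3 - 357 are ∛357, ω∛357, ω^2∛357 where ω = e^(2πi/3) is a primitive cube root of unity, so K = Q(∛357, ω). Now [Q(∛357):Q] = 3 (since 357 is not a perfect cube, x^3 - 357 is irreducible) and [Q(ω):Q] = 2. Both 2 and 3 divide [K:Q], and [K:Q] ≤ 3·2 = 6, so [K:Q] = 6. (Equivalently: Q(∛357) ⊂ R but ω ∉ R, so [K : Q(∛357)] = 2.)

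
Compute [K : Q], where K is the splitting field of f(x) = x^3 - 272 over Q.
[K : Q] = 6

The roots of x^3 - 272 are ∛272, ω∛272, ω^2∛272 where ω = e^(2πi/3) is a primitive cube root of unity, so K = Q(∛272, ω). Now [Q(∛272):Q] = 3 (since 272 is not a perfect cube, x^3 - 272 is irreducible) and [Q(ω):Q] = 2. Both 2 and 3 divide [K:Q], and [K:Q] ≤ 3·2 = 6, so [K:Q] = 6. (Equivalently: Q(∛272) ⊂ R but ω ∉ R, so [K : Q(∛272)] = 2.)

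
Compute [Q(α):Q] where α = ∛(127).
[Q(α):Q] = 3

The minimal polynomial of α is x^3 - 127, irreducible over Q since 127 is not a perfect cube (so x^3 - 127 has no rational root). Hence [Q(α):Q] = deg(m_α) = 3.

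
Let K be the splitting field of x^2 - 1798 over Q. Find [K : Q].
[K : Q] = 2

f(x) = x^2 - 1798 factors as (x - √1798)(x + √1798). The splitting field is K = Q(√1798). Since 1798 is squarefree and > 1, it is not a perfect square, so x^2 - 1798 is irreducible over Q and [Q(√1798) : Q] = 2. Hence [K : Q] = 2.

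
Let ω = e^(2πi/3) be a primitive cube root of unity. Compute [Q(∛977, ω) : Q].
[Q(∛977, ω) : Q] = 6

[Q(∛977):Q] = 3 (min poly x^3 - 977, irreducible since 977 is not a perfect cube). [Q(ω):Q] = 2 (min poly x^2 + x + 1). Since Q(∛977) ⊂ R and ω ∉ R, we have ω ∉ Q(∛977), so x^2 + x + 1 remains irreducible over Q(∛977) and [Q(∛977, ω) : Q(∛977)] = 2. By the tower law, [Q(∛977, ω) : Q] = 3 · 2 = 6. (In fact Q(∛977, ω) is the splitting field of x^3 - 977 over Q.)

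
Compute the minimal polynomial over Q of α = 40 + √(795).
m_α(x) = x^2 - 80x + 805

From α - 40 = √(795), squaring gives (α - 40)^2 = 795, i.e. α^2 - 80α + 1600 = 795, so α^2 - 80α + 805 = 0. The discriminant of x^2 - 80x + 805 is (-80)^2 - 4·(805) = 6400 - 3220 = 3180, and 4·(795) is not a perfect square in Q since 795 is squarefree and ≠ 1. Hence x^2 - 80x + 805 is irreducible over Q and is the minimal polynomial of α.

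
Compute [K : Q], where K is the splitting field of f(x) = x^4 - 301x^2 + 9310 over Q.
[K : Q] = 4

Solving the quadratic in x^2: x^2 = (301 ± √(301^2 - 4·9310))/2 = (301 ± √53361)/2 = (301 ± 231)/2, giving x^2 = 266 or x^2 = 35. So f(x) = (x^2 - 266)(x^2 - 35) and the roots of f are ±√266, ±√35. Hence the splitting field is K = Q(√266, √35). Since 266 and 35 are distinct squarefree integers > 1, their product 9310 is not a perfect square, so √35 ∉ Q(√266). By the tower law [K:Q] = [Q(√266,√35):Q(√266)] · [Q(√266):Q] = 2 · 2 = 4.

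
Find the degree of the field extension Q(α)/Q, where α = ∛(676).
[Q(α):Q] = 3

The minimal polynomial of α is x^3 - 676, irreducible over Q since 676 is not a perfect cube (so x^3 - 676 has no rational root). Hence [Q(α):Q] = deg(m_α) = 3.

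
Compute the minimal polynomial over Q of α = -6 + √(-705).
m_α(x) = x^2 + 12x + 741

From α + 6 = √(-705), squaring gives (α + 6)^2 = -705, i.e. α^2 + 12α + 36 = -705, so α^2 + 12α + 741 = 0. The discriminant of x^2 + 12x + 741 is (12)^2 - 4·(741) = 144 - 2964 = -2820, and 4·(-705) is not a perfect square in Q since -705 is squarefree and ≠ 1. Hence x^2 + 12x + 741 is irreducible over Q and is the minimal polynomial of α.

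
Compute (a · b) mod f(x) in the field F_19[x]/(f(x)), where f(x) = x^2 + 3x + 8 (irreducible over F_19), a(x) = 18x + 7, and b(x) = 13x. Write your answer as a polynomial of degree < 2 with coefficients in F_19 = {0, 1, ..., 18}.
a · b ≡ 16x + 9 (mod f(x))

Multiply in F_19[x]: a(x)·b(x) = (18x + 7)·(13x) = 6x^2 + 15x. This has degree ≥ 2, so divide by f(x) over F_19: 6x^2 + 15x = (6)·(x^2 + 3x + 8) + (16x + 9). Hence a·b ≡ 16x + 9 (mod f). (F_19[x]/(f) is a field with 19^2 = 361 elements since f is irreducible of degree 2.)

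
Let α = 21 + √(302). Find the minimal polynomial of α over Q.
m_α(x) = x^2 - 42x + 139

From α - 21 = √(302), squaring gives (α - 21)^2 = 302, i.e. α^2 - 42α + 441 = 302, so α^2 - 42α + 139 = 0. The discriminant of x^2 - 42x + 139 is (-42)^2 - 4·(139) = 1764 - 556 = 1208, and 4·(302) is not a perfect square in Q since 302 is squarefree and ≠ 1. Hence x^2 - 42x + 139 is irreducible over Q and is the minimal polynomial of α.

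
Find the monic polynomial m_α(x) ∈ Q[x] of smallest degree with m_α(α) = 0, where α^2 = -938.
m_α(x) = x^2 + 938

α satisfies α^2 + 938 = 0, so x^2 + 938 annihilates α. Since d = -938 is squarefree and ≠ 1, it is not a perfect square in Q, so x^2 + 938 has no rational root and is therefore irreducible over Q (a degree-2 polynomial over a field is irreducible iff it has no root). Hence m_α(x) = x^2 + 938.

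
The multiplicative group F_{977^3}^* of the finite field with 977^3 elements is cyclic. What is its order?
|F_{977^3}^*| = 932574832

F_{977^3} has 977^3 = 932574833 elements; its multiplicative group consists of all nonzero elements, so |F_{977^3}^*| = 932574833 - 1 = 932574832. (It is cyclic since any finite subgroup of the multiplicative group of a field is cyclic.)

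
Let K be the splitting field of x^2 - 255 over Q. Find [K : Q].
[K : Q] = 2

f(x) = x^2 - 255 factors as (x - √255)(x + √255). The splitting field is K = Q(√255). Since 255 is squarefree and > 1, it is not a perfect square, so x^2 - 255 is irreducible over Q and [Q(√255) : Q] = 2. Hence [K : Q] = 2.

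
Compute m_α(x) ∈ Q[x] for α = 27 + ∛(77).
m_α(x) = x^3 - 81x^2 + 2187x - 19760

Set β = α - 27 = ∛(77), so β^3 = 77. Then (α - 27)^3 - 77 = 0, i.e. α is a root of g(x) = (x - 27)^3 - 77 = x^3 - 81x^2 + 2187x - 19760. Since g(x) = h(x - 27) where h(x) = x^3 - 77, and h is irreducible over Q (because 77 is not a perfect cube, so h has no rational root, and a monic cubic with no rational root is irreducible), g is also irreducible (irreducibility is preserved under the substitution x → x - 27). Hence m_α(x) = x^3 - 81x^2 + 2187x - 19760.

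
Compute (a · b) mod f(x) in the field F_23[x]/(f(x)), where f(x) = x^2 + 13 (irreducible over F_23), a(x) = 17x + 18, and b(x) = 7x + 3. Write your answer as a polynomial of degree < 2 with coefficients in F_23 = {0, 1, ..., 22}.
a · b ≡ 16x + 2 (mod f(x))

Multiply in F_23[x]: a(x)·b(x) = (17x + 18)·(7x + 3) = 4x^2 + 16x + 8. This has degree ≥ 2, so divide by f(x) over F_23: 4x^2 + 16x + 8 = (4)·(x^2 + 13) + (16x + 2). Hence a·b ≡ 16x + 2 (mod f). (F_23[x]/(f) is a field with 23^2 = 529 elements since f is irreducible of degree 2.)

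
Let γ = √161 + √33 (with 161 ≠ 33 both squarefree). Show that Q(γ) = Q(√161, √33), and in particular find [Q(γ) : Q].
[Q(γ) : Q] = 4 (equivalently, Q(γ) = Q(√161, √33))

Obviously Q(γ) ⊆ Q(√161, √33), and [Q(√161, √33):Q] = 4 (since 161, 33 are distinct squarefree integers > 1 with 5313 not a perfect square). To show equality we compute the minimal polynomial of γ. From γ = √161 + √33: γ^2 = 161 + 2√(5313) + 33 = 194 + 2√(5313), so γ^2 - 194 = 2√(5313); squaring, (γ^2 - 194)^2 = 4·5313, i.e. γ^4 - 388γ^2 + 37636 - 21252 = 0, i.e. γ^4 - 388γ^2 + 16384 = 0. So γ is a root of x^4 - 388x^2 + 16384. This polynomial is irreducible over Q: it has no rational root (each ±√161 ± √33 is irrational), and any factorization into two quadratics over Q would force √(5313) ∈ Q (pairing opposite roots) or √161, √33 ∈ Q (other pairings), all impossible. Hence [Q(γ):Q] = 4 = [Q(√161, √33):Q], so Q(γ) = Q(√161, √33).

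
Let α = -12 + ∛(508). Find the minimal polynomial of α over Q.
m_α(x) = x^3 + 36x^2 + 432x + 1220

Set β = α + 12 = ∛(508), so β^3 = 508. Then (α + 12)^3 - 508 = 0, i.e. α is a root of g(x) = (x + 12)^3 - 508 = x^3 + 36x^2 + 432x + 1220. Since g(x) = h(x + 12) where h(x) = x^3 - 508, and h is irreducible over Q (because 508 is not a perfect cube, so h has no rational root, and a monic cubic with no rational root is irreducible), g is also irreducible (irreducibility is preserved under the substitution x → x + 12). Hence m_α(x) = x^3 + 36x^2 + 432x + 1220.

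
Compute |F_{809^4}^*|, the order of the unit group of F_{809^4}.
|F_{809^4}^*| = 428345379360

F_{809^4} has 809^4 = 428345379361 elements; its multiplicative group consists of all nonzero elements, so |F_{809^4}^*| = 428345379361 - 1 = 428345379360. (It is cyclic since any finite subgroup of the multiplicative group of a field is cyclic.)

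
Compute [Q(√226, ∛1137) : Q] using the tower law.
[Q(√226, ∛1137) : Q] = 6

Let L = Q(√226, ∛1137). Since Q(√226) ⊂ L and [Q(√226):Q] = 2, the tower law gives 2 | [L:Q]. Likewise Q(∛1137) ⊂ L with [Q(∛1137):Q] = 3 (because 1137 is not a perfect cube), so 3 | [L:Q]. As gcd(2,3) = 1, [L:Q] is divisible by 6. Conversely L is generated over Q by √226 and ∛1137, so [L:Q] ≤ 2·3 = 6. Therefore [Q(√226, ∛1137) : Q] = 6.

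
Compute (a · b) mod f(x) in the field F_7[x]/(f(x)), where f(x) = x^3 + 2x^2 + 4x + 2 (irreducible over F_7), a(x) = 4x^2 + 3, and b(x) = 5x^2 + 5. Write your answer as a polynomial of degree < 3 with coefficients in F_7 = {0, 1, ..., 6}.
a · b ≡ x + 4 (mod f(x))

Multiply in F_7[x]: a(x)·b(x) = (4x^2 + 3)·(5x^2 + 5) = 6x^4 + 1. This has degree ≥ 3, so divide by f(x) over F_7: 6x^4 + 1 = (6x + 2)·(x^3 + 2x^2 + 4x + 2) + (x + 4). Hence a·b ≡ x + 4 (mod f). (F_7[x]/(f) is a field with 7^3 = 343 elements since f is irreducible of degree 3.)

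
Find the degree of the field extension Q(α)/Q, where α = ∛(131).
[Q(α):Q] = 3

The minimal polynomial of α is x^3 - 131, irreducible over Q since 131 is not a perfect cube (so x^3 - 131 has no rational root). Hence [Q(α):Q] = deg(m_α) = 3.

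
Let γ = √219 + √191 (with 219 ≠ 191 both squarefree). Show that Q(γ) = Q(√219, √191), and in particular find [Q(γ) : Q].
[Q(γ) : Q] = 4 (equivalently, Q(γ) = Q(√219, √191))

Obviously Q(γ) ⊆ Q(√219, √191), and [Q(√219, √191):Q] = 4 (since 219, 191 are distinct squarefree integers > 1 with 41829 not a perfect square). To show equality we compute the minimal polynomial of γ. From γ = √219 + √191: γ^2 = 219 + 2√(41829) + 191 = 410 + 2√(41829), so γ^2 - 410 = 2√(41829); squaring, (γ^2 - 410)^2 = 4·41829, i.e. γ^4 - 820γ^2 + 168100 - 167316 = 0, i.e. γ^4 - 820γ^2 + 784 = 0. So γ is a root of x^4 - 820x^2 + 784. This polynomial is irreducible over Q: it has no rational root (each ±√219 ± √191 is irrational), and any factorization into two quadratics over Q would force √(41829) ∈ Q (pairing opposite roots) or √219, √191 ∈ Q (other pairings), all impossible. Hence [Q(γ):Q] = 4 = [Q(√219, √191):Q], so Q(γ) = Q(√219, √191).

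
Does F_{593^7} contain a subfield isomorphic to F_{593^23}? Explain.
No: F_{593^23} is not a subfield of F_{593^7}

F_{p^m} embeds in F_{p^n} iff m | n. Here 23 ∤ 7 (since 7 = 0·23 + 7 with remainder 7 ≠ 0), so F_{593^23} is not a subfield of F_{593^7}. Equivalently: if it were, the tower law would give 23 = [F_{593^23}:F_593] dividing [F_{593^7}:F_593] = 7, contradiction.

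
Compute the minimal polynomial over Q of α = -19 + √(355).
m_α(x) = x^2 + 38x + 6

From α + 19 = √(355), squaring gives (α + 19)^2 = 355, i.e. α^2 + 38α + 361 = 355, so α^2 + 38α + 6 = 0. The discriminant of x^2 + 38x + 6 is (38)^2 - 4·(6) = 1444 - 24 = 1420, and 4·(355) is not a perfect square in Q since 355 is squarefree and ≠ 1. Hence x^2 + 38x + 6 is irreducible over Q and is the minimal polynomial of α.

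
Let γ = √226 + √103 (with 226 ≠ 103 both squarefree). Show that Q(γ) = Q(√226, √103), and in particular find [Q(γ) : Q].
[Q(γ) : Q] = 4 (equivalently, Q(γ) = Q(√226, √103))

Obviously Q(γ) ⊆ Q(√226, √103), and [Q(√226, √103):Q] = 4 (since 226, 103 are distinct squarefree integers > 1 with 23278 not a perfect square). To show equality we compute the minimal polynomial of γ. From γ = √226 + √103: γ^2 = 226 + 2√(23278) + 103 = 329 + 2√(23278), so γ^2 - 329 = 2√(23278); squaring, (γ^2 - 329)^2 = 4·23278, i.e. γ^4 - 658γ^2 + 108241 - 93112 = 0, i.e. γ^4 - 658γ^2 + 15129 = 0. So γ is a root of x^4 - 658x^2 + 15129. This polynomial is irreducible over Q: it has no rational root (each ±√226 ± √103 is irrational), and any factorization into two quadratics over Q would force √(23278) ∈ Q (pairing opposite roots) or √226, √103 ∈ Q (other pairings), all impossible. Hence [Q(γ):Q] = 4 = [Q(√226, √103):Q], so Q(γ) = Q(√226, √103).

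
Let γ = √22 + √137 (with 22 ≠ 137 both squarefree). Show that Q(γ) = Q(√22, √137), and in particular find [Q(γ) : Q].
[Q(γ) : Q] = 4 (equivalently, Q(γ) = Q(√22, √137))

Obviously Q(γ) ⊆ Q(√22, √137), and [Q(√22, √137):Q] = 4 (since 22, 137 are distinct squarefree integers > 1 with 3014 not a perfect square). To show equality we compute the minimal polynomial of γ. From γ = √22 + √137: γ^2 = 22 + 2√(3014) + 137 = 159 + 2√(3014), so γ^2 - 159 = 2√(3014); squaring, (γ^2 - 159)^2 = 4·3014, i.e. γ^4 - 318γ^2 + 25281 - 12056 = 0, i.e. γ^4 - 318γ^2 + 13225 = 0. So γ is a root of x^4 - 318x^2 + 13225. This polynomial is irreducible over Q: it has no rational root (each ±√22 ± √137 is irrational), and any factorization into two quadratics over Q would force √(3014) ∈ Q (pairing opposite roots) or √22, √137 ∈ Q (other pairings), all impossible. Hence [Q(γ):Q] = 4 = [Q(√22, √137):Q], so Q(γ) = Q(√22, √137).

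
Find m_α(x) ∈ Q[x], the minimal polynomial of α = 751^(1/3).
m_α(x) = x^3 - 751

α satisfies α^3 = 751, so x^3 - 751 annihilates α. By the rational root test, a rational root p/q (in lowest terms) of x^3 - 751 would satisfy p^3 = 751 q^3, forcing q = 1 and p^3 = 751; but 751 is not a perfect cube, contradiction. A monic cubic over Q with no rational root is irreducible (any nontrivial factorization would include a linear factor). Hence x^3 - 751 is the minimal polynomial of α, and in particular [Q(α):Q] = 3.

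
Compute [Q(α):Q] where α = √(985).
[Q(α):Q] = 2

[Q(α):Q] equals the degree of the minimal polynomial of α. Here α^2 = 985 and x^2 - 985 is irreducible (d = 985 is squarefree, ≠ 1, hence not a square), so deg(m_α) = 2. Thus [Q(α):Q] = 2.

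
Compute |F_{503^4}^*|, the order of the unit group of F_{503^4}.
|F_{503^4}^*| = 64013554080

F_{503^4} has 503^4 = 64013554081 elements; its multiplicative group consists of all nonzero elements, so |F_{503^4}^*| = 64013554081 - 1 = 64013554080. (It is cyclic since any finite subgroup of the multiplicative group of a field is cyclic.)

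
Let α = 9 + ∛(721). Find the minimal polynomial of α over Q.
m_α(x) = x^3 - 27x^2 + 243x - 1450

Set β = α - 9 = ∛(721), so β^3 = 721. Then (α - 9)^3 - 721 = 0, i.e. α is a root of g(x) = (x - 9)^3 - 721 = x^3 - 27x^2 + 243x - 1450. Since g(x) = h(x - 9) where h(x) = x^3 - 721, and h is irreducible over Q (because 721 is not a perfect cube, so h has no rational root, and a monic cubic with no rational root is irreducible), g is also irreducible (irreducibility is preserved under the substitution x → x - 9). Hence m_α(x) = x^3 - 27x^2 + 243x - 1450.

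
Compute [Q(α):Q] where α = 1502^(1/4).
[Q(α):Q] = 4

α is a root of x^4 - 1502. By Eisenstein's criterion at the prime p = 2 (which divides the constant term 1502 but p^2 = 4 does not, since 1502 is squarefree), x^4 - 1502 is irreducible over Q. Hence [Q(α):Q] = 4.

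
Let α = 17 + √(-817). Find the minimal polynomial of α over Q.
m_α(x) = x^2 - 34x + 1106

From α - 17 = √(-817), squaring gives (α - 17)^2 = -817, i.e. α^2 - 34α + 289 = -817, so α^2 - 34α + 1106 = 0. The discriminant of x^2 - 34x + 1106 is (-34)^2 - 4·(1106) = 1156 - 4424 = -3268, and 4·(-817) is not a perfect square in Q since -817 is squarefree and ≠ 1. Hence x^2 - 34x + 1106 is irreducible over Q and is the minimal polynomial of α.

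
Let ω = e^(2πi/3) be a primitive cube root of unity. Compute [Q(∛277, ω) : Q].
[Q(∛277, ω) : Q] = 6

[Q(∛277):Q] = 3 (min poly x^3 - 277, irreducible since 277 is not a perfect cube). [Q(ω):Q] = 2 (min poly x^2 + x + 1). Since Q(∛277) ⊂ R and ω ∉ R, we have ω ∉ Q(∛277), so x^2 + x + 1 remains irreducible over Q(∛277) and [Q(∛277, ω) : Q(∛277)] = 2. By the tower law, [Q(∛277, ω) : Q] = 3 · 2 = 6. (In fact Q(∛277, ω) is the splitting field of x^3 - 277 over Q.)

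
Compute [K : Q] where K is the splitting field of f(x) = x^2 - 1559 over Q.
[K : Q] = 2

f(x) = x^2 - 1559 factors as (x - √1559)(x + √1559). The splitting field is K = Q(√1559). Since 1559 is squarefree and > 1, it is not a perfect square, so x^2 - 1559 is irreducible over Q and [Q(√1559) : Q] = 2. Hence [K : Q] = 2.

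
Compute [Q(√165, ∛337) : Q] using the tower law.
[Q(√165, ∛337) : Q] = 6

Let L = Q(√165, ∛337). Since Q(√165) ⊂ L and [Q(√165):Q] = 2, the tower law gives 2 | [L:Q]. Likewise Q(∛337) ⊂ L with [Q(∛337):Q] = 3 (because 337 is not a perfect cube), so 3 | [L:Q]. As gcd(2,3) = 1, [L:Q] is divisible by 6. Conversely L is generated over Q by √165 and ∛337, so [L:Q] ≤ 2·3 = 6. Therefore [Q(√165, ∛337) : Q] = 6.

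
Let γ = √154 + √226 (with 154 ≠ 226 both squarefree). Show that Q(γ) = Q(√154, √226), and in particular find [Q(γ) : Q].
[Q(γ) : Q] = 4 (equivalently, Q(γ) = Q(√154, √226))

Obviously Q(γ) ⊆ Q(√154, √226), and [Q(√154, √226):Q] = 4 (since 154, 226 are distinct squarefree integers > 1 with 34804 not a perfect square). To show equality we compute the minimal polynomial of γ. From γ = √154 + √226: γ^2 = 154 + 2√(34804) + 226 = 380 + 2√(34804), so γ^2 - 380 = 2√(34804); squaring, (γ^2 - 380)^2 = 4·34804, i.e. γ^4 - 760γ^2 + 144400 - 139216 = 0, i.e. γ^4 - 760γ^2 + 5184 = 0. So γ is a root of x^4 - 760x^2 + 5184. This polynomial is irreducible over Q: it has no rational root (each ±√154 ± √226 is irrational), and any factorization into two quadratics over Q would force √(34804) ∈ Q (pairing opposite roots) or √154, √226 ∈ Q (other pairings), all impossible. Hence [Q(γ):Q] = 4 = [Q(√154, √226):Q], so Q(γ) = Q(√154, √226).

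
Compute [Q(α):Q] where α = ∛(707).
[Q(α):Q] = 3

The minimal polynomial of α is x^3 - 707, irreducible over Q since 707 is not a perfect cube (so x^3 - 707 has no rational root). Hence [Q(α):Q] = deg(m_α) = 3.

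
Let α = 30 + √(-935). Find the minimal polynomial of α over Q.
m_α(x) = x^2 - 60x + 1835

From α - 30 = √(-935), squaring gives (α - 30)^2 = -935, i.e. α^2 - 60α + 900 = -935, so α^2 - 60α + 1835 = 0. The discriminant of x^2 - 60x + 1835 is (-60)^2 - 4·(1835) = 3600 - 7340 = -3740, and 4·(-935) is not a perfect square in Q since -935 is squarefree and ≠ 1. Hence x^2 - 60x + 1835 is irreducible over Q and is the minimal polynomial of α.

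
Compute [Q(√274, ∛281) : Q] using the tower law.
[Q(√274, ∛281) : Q] = 6

Let L = Q(√274, ∛281). Since Q(√274) ⊂ L and [Q(√274):Q] = 2, the tower law gives 2 | [L:Q]. Likewise Q(∛281) ⊂ L with [Q(∛281):Q] = 3 (because 281 is not a perfect cube), so 3 | [L:Q]. As gcd(2,3) = 1, [L:Q] is divisible by 6. Conversely L is generated over Q by √274 and ∛281, so [L:Q] ≤ 2·3 = 6. Therefore [Q(√274, ∛281) : Q] = 6.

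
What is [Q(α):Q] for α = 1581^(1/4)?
[Q(α):Q] = 4

α is a root of x^4 - 1581. By Eisenstein's criterion at the prime p = 3 (which divides the constant term 1581 but p^2 = 9 does not, since 1581 is squarefree), x^4 - 1581 is irreducible over Q. Hence [Q(α):Q] = 4.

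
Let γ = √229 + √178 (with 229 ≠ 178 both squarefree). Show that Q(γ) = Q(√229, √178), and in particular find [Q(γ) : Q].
[Q(γ) : Q] = 4 (equivalently, Q(γ) = Q(√229, √178))

Obviously Q(γ) ⊆ Q(√229, √178), and [Q(√229, √178):Q] = 4 (since 229, 178 are distinct squarefree integers > 1 with 40762 not a perfect square). To show equality we compute the minimal polynomial of γ. From γ = √229 + √178: γ^2 = 229 + 2√(40762) + 178 = 407 + 2√(40762), so γ^2 - 407 = 2√(40762); squaring, (γ^2 - 407)^2 = 4·40762, i.e. γ^4 - 814γ^2 + 165649 - 163048 = 0, i.e. γ^4 - 814γ^2 + 2601 = 0. So γ is a root of x^4 - 814x^2 + 2601. This polynomial is irreducible over Q: it has no rational root (each ±√229 ± √178 is irrational), and any factorization into two quadratics over Q would force √(40762) ∈ Q (pairing opposite roots) or √229, √178 ∈ Q (other pairings), all impossible. Hence [Q(γ):Q] = 4 = [Q(√229, √178):Q], so Q(γ) = Q(√229, √178).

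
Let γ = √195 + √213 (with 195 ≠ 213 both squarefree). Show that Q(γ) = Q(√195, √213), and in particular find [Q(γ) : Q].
[Q(γ) : Q] = 4 (equivalently, Q(γ) = Q(√195, √213))

Obviously Q(γ) ⊆ Q(√195, √213), and [Q(√195, √213):Q] = 4 (since 195, 213 are distinct squarefree integers > 1 with 41535 not a perfect square). To show equality we compute the minimal polynomial of γ. From γ = √195 + √213: γ^2 = 195 + 2√(41535) + 213 = 408 + 2√(41535), so γ^2 - 408 = 2√(41535); squaring, (γ^2 - 408)^2 = 4·41535, i.e. γ^4 - 816γ^2 + 166464 - 166140 = 0, i.e. γ^4 - 816γ^2 + 324 = 0. So γ is a root of x^4 - 816x^2 + 324. This polynomial is irreducible over Q: it has no rational root (each ±√195 ± √213 is irrational), and any factorization into two quadratics over Q would force √(41535) ∈ Q (pairing opposite roots) or √195, √213 ∈ Q (other pairings), all impossible. Hence [Q(γ):Q] = 4 = [Q(√195, √213):Q], so Q(γ) = Q(√195, √213).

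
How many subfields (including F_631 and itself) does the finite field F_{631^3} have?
F_{631^3} has 2 subfields

The subfields of F_{p^n} are exactly the fields F_{p^d} for d | n (each is the fixed field of the unique index-d subgroup of Gal(F_{p^n}/F_p) ≅ Z/nZ). The divisors of n = 3 are {1, 3}, giving 2 subfields: F_{631^1}, F_{631^3}.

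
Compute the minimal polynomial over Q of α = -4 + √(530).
m_α(x) = x^2 + 8x - 514

From α + 4 = √(530), squaring gives (α + 4)^2 = 530, i.e. α^2 + 8α + 16 = 530, so α^2 + 8α - 514 = 0. The discriminant of x^2 + 8x - 514 is (8)^2 - 4·(-514) = 64 + 2056 = 2120, and 4·(530) is not a perfect square in Q since 530 is squarefree and ≠ 1. Hence x^2 + 8x - 514 is irreducible over Q and is the minimal polynomial of α.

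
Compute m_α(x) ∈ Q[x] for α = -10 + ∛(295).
m_α(x) = x^3 + 30x^2 + 300x + 705

Set β = α + 10 = ∛(295), so β^3 = 295. Then (α + 10)^3 - 295 = 0, i.e. α is a root of g(x) = (x + 10)^3 - 295 = x^3 + 30x^2 + 300x + 705. Since g(x) = h(x + 10) where h(x) = x^3 - 295, and h is irreducible over Q (because 295 is not a perfect cube, so h has no rational root, and a monic cubic with no rational root is irreducible), g is also irreducible (irreducibility is preserved under the substitution x → x + 10). Hence m_α(x) = x^3 + 30x^2 + 300x + 705.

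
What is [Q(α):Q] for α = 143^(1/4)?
[Q(α):Q] = 4

α is a root of x^4 - 143. By Eisenstein's criterion at the prime p = 11 (which divides the constant term 143 but p^2 = 121 does not, since 143 is squarefree), x^4 - 143 is irreducible over Q. Hence [Q(α):Q] = 4.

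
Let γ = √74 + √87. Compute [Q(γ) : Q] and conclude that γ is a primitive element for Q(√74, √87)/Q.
[Q(γ) : Q] = 4 (equivalently, Q(γ) = Q(√74, √87))

Obviously Q(γ) ⊆ Q(√74, √87), and [Q(√74, √87):Q] = 4 (since 74, 87 are distinct squarefree integers > 1 with 6438 not a perfect square). To show equality we compute the minimal polynomial of γ. From γ = √74 + √87: γ^2 = 74 + 2√(6438) + 87 = 161 + 2√(6438), so γ^2 - 161 = 2√(6438); squaring, (γ^2 - 161)^2 = 4·6438, i.e. γ^4 - 322γ^2 + 25921 - 25752 = 0, i.e. γ^4 - 322γ^2 + 169 = 0. So γ is a root of x^4 - 322x^2 + 169. This polynomial is irreducible over Q: it has no rational root (each ±√74 ± √87 is irrational), and any factorization into two quadratics over Q would force √(6438) ∈ Q (pairing opposite roots) or √74, √87 ∈ Q (other pairings), all impossible. Hence [Q(γ):Q] = 4 = [Q(√74, √87):Q], so Q(γ) = Q(√74, √87).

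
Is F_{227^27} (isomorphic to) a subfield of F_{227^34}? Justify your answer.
No: F_{227^27} is not a subfield of F_{227^34}

F_{p^m} embeds in F_{p^n} iff m | n. Here 27 ∤ 34 (since 34 = 1·27 + 7 with remainder 7 ≠ 0), so F_{227^27} is not a subfield of F_{227^34}. Equivalently: if it were, the tower law would give 27 = [F_{227^27}:F_227] dividing [F_{227^34}:F_227] = 34, contradiction.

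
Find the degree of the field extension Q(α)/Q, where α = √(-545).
[Q(α):Q] = 2

[Q(α):Q] equals the degree of the minimal polynomial of α. Here α^2 = -545 and x^2 + 545 is irreducible (d = -545 is squarefree, ≠ 1, hence not a square), so deg(m_α) = 2. Thus [Q(α):Q] = 2.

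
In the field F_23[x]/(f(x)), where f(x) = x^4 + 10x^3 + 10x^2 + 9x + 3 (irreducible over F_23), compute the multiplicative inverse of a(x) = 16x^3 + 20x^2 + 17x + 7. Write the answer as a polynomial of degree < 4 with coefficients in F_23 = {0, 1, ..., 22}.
a(x)^(-1) ≡ 22x^2 + 6x + 6 (mod f(x))

Since f is irreducible over F_23, F_23[x]/(f) is a field and a(x) ≠ 0 has an inverse. Apply the extended Euclidean algorithm to f(x) and a(x) in F_23[x]: f(x) = (13x + 16)·a(x) + (21x^2 + 14x + 6);  a(x) = (15x + 3)·(21x^2 + 14x + 6) + (12). The last nonzero remainder is the constant 12 = gcd(f, a) in F_23. Back-substituting through the division chain expresses 12 = s(x)·a(x) + t(x)·f(x) with s(x) ≡ 11x^2 + 3x + 3 (mod f), so (11x^2 + 3x + 3)·a(x) ≡ 12 (mod f). Multiplying by 12^(-1) ≡ 2 in F_23 gives a(x)^(-1) ≡ 2·(11x^2 + 3x + 3) ≡ 22x^2 + 6x + 6 (mod f). Check: (16x^3 + 20x^2 + 17x + 7)·(22x^2 + 6x + 6) = 7x^5 + 7x^4 + 15x^3 + 8x^2 + 6x + 19 ≡ 1 (mod x^4 + 10x^3 + 10x^2 + 9x + 3).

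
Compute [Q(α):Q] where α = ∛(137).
[Q(α):Q] = 3

The minimal polynomial of α is x^3 - 137, irreducible over Q since 137 is not a perfect cube (so x^3 - 137 has no rational root). Hence [Q(α):Q] = deg(m_α) = 3.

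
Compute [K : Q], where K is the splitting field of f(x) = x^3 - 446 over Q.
[K : Q] = 6

The roots of x^3 - 446 are ∛446, ω∛446, ω^2∛446 where ω = e^(2πi/3) is a primitive cube root of unity, so K = Q(∛446, ω). Now [Q(∛446):Q] = 3 (since 446 is not a perfect cube, x^3 - 446 is irreducible) and [Q(ω):Q] = 2. Both 2 and 3 divide [K:Q], and [K:Q] ≤ 3·2 = 6, so [K:Q] = 6. (Equivalently: Q(∛446) ⊂ R but ω ∉ R, so [K : Q(∛446)] = 2.)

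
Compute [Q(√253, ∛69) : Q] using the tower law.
[Q(√253, ∛69) : Q] = 6

Let L = Q(√253, ∛69). Since Q(√253) ⊂ L and [Q(√253):Q] = 2, the tower law gives 2 | [L:Q]. Likewise Q(∛69) ⊂ L with [Q(∛69):Q] = 3 (because 69 is not a perfect cube), so 3 | [L:Q]. As gcd(2,3) = 1, [L:Q] is divisible by 6. Conversely L is generated over Q by √253 and ∛69, so [L:Q] ≤ 2·3 = 6. Therefore [Q(√253, ∛69) : Q] = 6.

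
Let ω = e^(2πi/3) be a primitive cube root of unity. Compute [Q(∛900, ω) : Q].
[Q(∛900, ω) : Q] = 6

[Q(∛900):Q] = 3 (min poly x^3 - 900, irreducible since 900 is not a perfect cube). [Q(ω):Q] = 2 (min poly x^2 + x + 1). Since Q(∛900) ⊂ R and ω ∉ R, we have ω ∉ Q(∛900), so x^2 + x + 1 remains irreducible over Q(∛900) and [Q(∛900, ω) : Q(∛900)] = 2. By the tower law, [Q(∛900, ω) : Q] = 3 · 2 = 6. (In fact Q(∛900, ω) is the splitting field of x^3 - 900 over Q.)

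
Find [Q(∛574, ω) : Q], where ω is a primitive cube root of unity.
[Q(∛574, ω) : Q] = 6

[Q(∛574):Q] = 3 (min poly x^3 - 574, irreducible since 574 is not a perfect cube). [Q(ω):Q] = 2 (min poly x^2 + x + 1). Since Q(∛574) ⊂ R and ω ∉ R, we have ω ∉ Q(∛574), so x^2 + x + 1 remains irreducible over Q(∛574) and [Q(∛574, ω) : Q(∛574)] = 2. By the tower law, [Q(∛574, ω) : Q] = 3 · 2 = 6. (In fact Q(∛574, ω) is the splitting field of x^3 - 574 over Q.)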